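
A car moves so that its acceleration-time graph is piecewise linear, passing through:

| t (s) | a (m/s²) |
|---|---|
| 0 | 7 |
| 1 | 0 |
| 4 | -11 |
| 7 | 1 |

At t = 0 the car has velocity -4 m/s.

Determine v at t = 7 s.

-32 m/s

Δv equals the area under the a-t graph; then v = v₀ + Δv.
0–1 s: ½(7 + 0)(1) = 3.5 m/s
1–4 s: ½(0 + -11)(3) = -16.5 m/s
4–7 s: ½(-11 + 1)(3) = -15 m/s
Δv = -28 m/s, so v(7) = -4 + (-28) = -32 m/s.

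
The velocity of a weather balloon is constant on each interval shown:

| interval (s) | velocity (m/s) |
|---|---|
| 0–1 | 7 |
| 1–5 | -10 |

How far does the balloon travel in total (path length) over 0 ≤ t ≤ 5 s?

47 m

Distance (not displacement) is the total path length: add the absolute areas under v-t.
0–1 s: |7| × 1 = 7 m
1–5 s: |-10| × 4 = 40 m
Total distance = 47 m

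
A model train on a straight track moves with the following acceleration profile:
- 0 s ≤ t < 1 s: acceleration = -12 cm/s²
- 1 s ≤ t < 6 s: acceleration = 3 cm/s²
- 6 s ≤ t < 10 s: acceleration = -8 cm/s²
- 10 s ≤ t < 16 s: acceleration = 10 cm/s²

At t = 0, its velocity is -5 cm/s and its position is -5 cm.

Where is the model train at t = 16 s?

On each constant-a segment, Δv = aΔt and Δx = v₀Δt + ½aΔt²; chain segment to segment.
0–1 s: v starts -5 cm/s; Δx = -5·1 + ½·-12·1² = -11 cm; v ends -17 cm/s.
1–6 s: v starts -17 cm/s; Δx = -17·5 + ½·3·5² = -47.5 cm; v ends -2 cm/s.
6–10 s: v starts -2 cm/s; Δx = -2·4 + ½·-8·4² = -72 cm; v ends -34 cm/s.
10–16 s: v starts -34 cm/s; Δx = -34·6 + ½·10·6² = -24 cm; v ends 26 cm/s.
x(16) = -5 + Σ Δx = -159.5 cm.

-159.5 cm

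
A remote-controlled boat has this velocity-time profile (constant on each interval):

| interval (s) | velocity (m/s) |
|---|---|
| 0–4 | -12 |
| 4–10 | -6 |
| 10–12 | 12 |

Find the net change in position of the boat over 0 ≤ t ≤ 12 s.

Displacement is the signed area under the v-t curve.
0–4 s: -12 × 4 = -48 m
4–10 s: -6 × 6 = -36 m
10–12 s: 12 × 2 = 24 m
Net displacement = -60 m

-60 m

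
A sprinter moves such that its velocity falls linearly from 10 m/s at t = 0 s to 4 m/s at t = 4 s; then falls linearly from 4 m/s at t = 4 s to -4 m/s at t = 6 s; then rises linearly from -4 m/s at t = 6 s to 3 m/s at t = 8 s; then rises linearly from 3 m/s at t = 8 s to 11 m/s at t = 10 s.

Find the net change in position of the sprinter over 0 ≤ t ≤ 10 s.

41 m

Displacement is the signed area under the v-t curve.
0–4 s: ½(10 + 4)(4) = 28 m
4–6 s: ½(4 + -4)(2) = 0 m
6–8 s: ½(-4 + 3)(2) = -1 m
8–10 s: ½(3 + 11)(2) = 14 m
Net displacement = 41 m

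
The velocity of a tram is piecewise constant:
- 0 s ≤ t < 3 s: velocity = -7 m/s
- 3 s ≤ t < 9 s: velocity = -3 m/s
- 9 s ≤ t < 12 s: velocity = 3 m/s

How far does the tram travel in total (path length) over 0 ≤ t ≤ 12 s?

48 m

Total distance travelled is ∫|v| dt — sum the magnitudes of each area piece.
0–3 s: |-7| × 3 = 21 m
3–9 s: |-3| × 6 = 18 m
9–12 s: |3| × 3 = 9 m
Total distance = 48 m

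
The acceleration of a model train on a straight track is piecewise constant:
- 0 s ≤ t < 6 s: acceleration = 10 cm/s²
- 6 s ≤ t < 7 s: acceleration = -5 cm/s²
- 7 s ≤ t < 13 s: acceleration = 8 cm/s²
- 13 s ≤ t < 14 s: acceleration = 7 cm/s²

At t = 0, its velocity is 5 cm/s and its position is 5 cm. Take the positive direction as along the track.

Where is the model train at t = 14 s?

On each constant-a segment, Δv = aΔt and Δx = v₀Δt + ½aΔt²; chain segment to segment.
0–6 s: v starts 5 cm/s; Δx = 5·6 + ½·10·6² = 210 cm; v ends 65 cm/s.
6–7 s: v starts 65 cm/s; Δx = 65·1 + ½·-5·1² = 62.5 cm; v ends 60 cm/s.
7–13 s: v starts 60 cm/s; Δx = 60·6 + ½·8·6² = 504 cm; v ends 108 cm/s.
13–14 s: v starts 108 cm/s; Δx = 108·1 + ½·7·1² = 111.5 cm; v ends 115 cm/s.
x(14) = 5 + Σ Δx = 893 cm.

893 cm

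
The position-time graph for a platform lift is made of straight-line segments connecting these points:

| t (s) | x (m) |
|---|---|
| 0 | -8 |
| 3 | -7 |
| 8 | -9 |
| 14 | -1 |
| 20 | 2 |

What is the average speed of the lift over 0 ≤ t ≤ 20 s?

Average speed = (total path length)/(elapsed time); on a piecewise-linear x-t graph the path length is Σ|Δx|.
0–3 s: |Δx| = |-7 − -8| = 1 m
3–8 s: |Δx| = |-9 − -7| = 2 m
8–14 s: |Δx| = |-1 − -9| = 8 m
14–20 s: |Δx| = |2 − -1| = 3 m
Total path = 14 m; average speed = 14/20 = 0.7 m/s.

0.7 m/s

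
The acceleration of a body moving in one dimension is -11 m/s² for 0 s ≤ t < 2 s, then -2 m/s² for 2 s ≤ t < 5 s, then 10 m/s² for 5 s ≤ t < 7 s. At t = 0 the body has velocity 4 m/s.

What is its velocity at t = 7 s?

Δv equals the area under the a-t graph; then v = v₀ + Δv.
0–2 s: -11 × 2 = -22 m/s
2–5 s: -2 × 3 = -6 m/s
5–7 s: 10 × 2 = 20 m/s
Δv = -8 m/s, so v(7) = 4 + (-8) = -4 m/s.

-4 m/s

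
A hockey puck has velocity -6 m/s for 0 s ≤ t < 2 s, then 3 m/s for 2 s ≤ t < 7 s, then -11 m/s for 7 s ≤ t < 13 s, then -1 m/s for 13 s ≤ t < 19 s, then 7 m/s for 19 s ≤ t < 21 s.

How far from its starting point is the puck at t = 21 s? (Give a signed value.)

-55 m

Net displacement equals the area under the velocity-time graph (areas below the axis count negative).
0–2 s: -6 × 2 = -12 m
2–7 s: 3 × 5 = 15 m
7–13 s: -11 × 6 = -66 m
13–19 s: -1 × 6 = -6 m
19–21 s: 7 × 2 = 14 m
Net displacement = -55 m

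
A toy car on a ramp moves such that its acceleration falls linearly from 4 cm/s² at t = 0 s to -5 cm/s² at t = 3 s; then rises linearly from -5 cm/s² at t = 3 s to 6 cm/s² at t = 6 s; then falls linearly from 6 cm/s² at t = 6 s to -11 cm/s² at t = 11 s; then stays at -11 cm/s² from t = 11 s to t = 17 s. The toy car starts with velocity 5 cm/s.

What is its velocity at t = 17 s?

-73.5 cm/s

Δv equals the area under the a-t graph; then v = v₀ + Δv.
0–3 s: ½(4 + -5)(3) = -1.5 cm/s
3–6 s: ½(-5 + 6)(3) = 1.5 cm/s
6–11 s: ½(6 + -11)(5) = -12.5 cm/s
11–17 s: -11 × 6 = -66 cm/s
Δv = -78.5 cm/s, so v(17) = 5 + (-78.5) = -73.5 cm/s.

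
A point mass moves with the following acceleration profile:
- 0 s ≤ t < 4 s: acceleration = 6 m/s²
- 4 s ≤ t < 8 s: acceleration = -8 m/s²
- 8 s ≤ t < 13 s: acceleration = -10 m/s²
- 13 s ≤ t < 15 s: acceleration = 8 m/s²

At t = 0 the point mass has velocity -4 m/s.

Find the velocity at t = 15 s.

-46 m/s

Δv equals the area under the a-t graph; then v = v₀ + Δv.
0–4 s: 6 × 4 = 24 m/s
4–8 s: -8 × 4 = -32 m/s
8–13 s: -10 × 5 = -50 m/s
13–15 s: 8 × 2 = 16 m/s
Δv = -42 m/s, so v(15) = -4 + (-42) = -46 m/s.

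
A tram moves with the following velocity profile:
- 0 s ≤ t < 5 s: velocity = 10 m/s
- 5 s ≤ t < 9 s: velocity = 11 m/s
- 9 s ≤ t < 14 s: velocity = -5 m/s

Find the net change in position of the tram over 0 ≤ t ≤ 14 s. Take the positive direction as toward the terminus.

Net displacement equals the area under the velocity-time graph (areas below the axis count negative).
0–5 s: 10 × 5 = 50 m
5–9 s: 11 × 4 = 44 m
9–14 s: -5 × 5 = -25 m
Net displacement = 69 m

69 m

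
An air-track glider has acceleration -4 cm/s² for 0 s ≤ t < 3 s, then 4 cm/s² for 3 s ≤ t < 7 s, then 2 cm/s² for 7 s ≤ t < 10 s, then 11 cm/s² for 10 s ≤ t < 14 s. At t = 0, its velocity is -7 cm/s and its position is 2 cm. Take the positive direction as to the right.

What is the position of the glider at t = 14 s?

19 cm

On each constant-a segment, Δv = aΔt and Δx = v₀Δt + ½aΔt²; chain segment to segment.
0–3 s: v starts -7 cm/s; Δx = -7·3 + ½·-4·3² = -39 cm; v ends -19 cm/s.
3–7 s: v starts -19 cm/s; Δx = -19·4 + ½·4·4² = -44 cm; v ends -3 cm/s.
7–10 s: v starts -3 cm/s; Δx = -3·3 + ½·2·3² = 0 cm; v ends 3 cm/s.
10–14 s: v starts 3 cm/s; Δx = 3·4 + ½·11·4² = 100 cm; v ends 47 cm/s.
x(14) = 2 + Σ Δx = 19 cm.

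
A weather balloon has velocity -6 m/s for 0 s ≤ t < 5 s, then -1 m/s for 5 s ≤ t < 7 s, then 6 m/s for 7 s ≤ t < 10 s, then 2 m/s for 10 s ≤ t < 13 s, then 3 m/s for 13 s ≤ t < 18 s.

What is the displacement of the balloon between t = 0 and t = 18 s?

Displacement is the signed area under the v-t curve.
0–5 s: -6 × 5 = -30 m
5–7 s: -1 × 2 = -2 m
7–10 s: 6 × 3 = 18 m
10–13 s: 2 × 3 = 6 m
13–18 s: 3 × 5 = 15 m
Net displacement = 7 m

7 m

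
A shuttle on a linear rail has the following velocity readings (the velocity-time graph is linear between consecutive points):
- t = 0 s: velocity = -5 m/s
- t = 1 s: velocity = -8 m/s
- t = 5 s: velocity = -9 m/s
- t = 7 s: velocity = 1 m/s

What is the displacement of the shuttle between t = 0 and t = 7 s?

Net displacement equals the area under the velocity-time graph (areas below the axis count negative).
0–1 s: ½(-5 + -8)(1) = -6.5 m
1–5 s: ½(-8 + -9)(4) = -34 m
5–7 s: ½(-9 + 1)(2) = -8 m
Net displacement = -48.5 m

-48.5 m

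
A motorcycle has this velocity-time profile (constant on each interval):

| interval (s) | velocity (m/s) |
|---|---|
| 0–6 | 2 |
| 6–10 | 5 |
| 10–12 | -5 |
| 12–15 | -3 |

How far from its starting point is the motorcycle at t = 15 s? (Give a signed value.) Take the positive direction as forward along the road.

Displacement is the signed area under the v-t curve.
0–6 s: 2 × 6 = 12 m
6–10 s: 5 × 4 = 20 m
10–12 s: -5 × 2 = -10 m
12–15 s: -3 × 3 = -9 m
Net displacement = 13 m

13 m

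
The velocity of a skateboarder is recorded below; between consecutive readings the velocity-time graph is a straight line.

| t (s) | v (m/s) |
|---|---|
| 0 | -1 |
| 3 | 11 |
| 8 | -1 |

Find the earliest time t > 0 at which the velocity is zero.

v changes sign on 0–3 s (from -1 to 11); the graph is linear there, so v = 0 at t = 0 + (1)·(3 − 0)/(11 − -1) = 0.25 s.

t = 0.25 s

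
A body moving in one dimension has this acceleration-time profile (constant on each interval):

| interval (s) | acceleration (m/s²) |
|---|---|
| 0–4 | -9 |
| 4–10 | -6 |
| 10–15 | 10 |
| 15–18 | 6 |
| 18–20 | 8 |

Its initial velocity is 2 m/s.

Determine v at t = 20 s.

14 m/s

Δv equals the area under the a-t graph; then v = v₀ + Δv.
0–4 s: -9 × 4 = -36 m/s
4–10 s: -6 × 6 = -36 m/s
10–15 s: 10 × 5 = 50 m/s
15–18 s: 6 × 3 = 18 m/s
18–20 s: 8 × 2 = 16 m/s
Δv = 12 m/s, so v(20) = 2 + (12) = 14 m/s.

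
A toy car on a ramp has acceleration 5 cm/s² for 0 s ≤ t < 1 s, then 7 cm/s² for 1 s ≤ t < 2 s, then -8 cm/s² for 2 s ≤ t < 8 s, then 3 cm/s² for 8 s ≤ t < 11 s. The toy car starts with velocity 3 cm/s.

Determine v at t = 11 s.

-24 cm/s

Δv equals the area under the a-t graph; then v = v₀ + Δv.
0–1 s: 5 × 1 = 5 cm/s
1–2 s: 7 × 1 = 7 cm/s
2–8 s: -8 × 6 = -48 cm/s
8–11 s: 3 × 3 = 9 cm/s
Δv = -27 cm/s, so v(11) = 3 + (-27) = -24 cm/s.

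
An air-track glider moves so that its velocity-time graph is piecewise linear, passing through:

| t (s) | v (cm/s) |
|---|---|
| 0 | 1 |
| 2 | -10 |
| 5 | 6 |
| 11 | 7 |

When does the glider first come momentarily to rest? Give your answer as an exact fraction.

v changes sign on 0–2 s (from 1 to -10); the graph is linear there, so v = 0 at t = 0 + (-1)·(2 − 0)/(-10 − 1) = 2/11 s.

t = 2/11 s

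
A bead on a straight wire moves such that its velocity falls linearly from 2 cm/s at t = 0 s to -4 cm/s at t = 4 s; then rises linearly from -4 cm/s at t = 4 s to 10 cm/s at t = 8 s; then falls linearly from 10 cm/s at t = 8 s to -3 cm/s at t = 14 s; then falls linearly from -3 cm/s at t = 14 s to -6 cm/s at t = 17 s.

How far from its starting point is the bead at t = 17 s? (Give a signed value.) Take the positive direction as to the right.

Net displacement equals the area under the velocity-time graph (areas below the axis count negative).
0–4 s: ½(2 + -4)(4) = -4 cm
4–8 s: ½(-4 + 10)(4) = 12 cm
8–14 s: ½(10 + -3)(6) = 21 cm
14–17 s: ½(-3 + -6)(3) = -13.5 cm
Net displacement = 15.5 cm

15.5 cm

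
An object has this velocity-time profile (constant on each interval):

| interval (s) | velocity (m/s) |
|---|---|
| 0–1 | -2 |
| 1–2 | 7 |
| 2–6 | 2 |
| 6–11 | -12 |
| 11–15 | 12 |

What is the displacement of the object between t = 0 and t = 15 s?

Net displacement equals the area under the velocity-time graph (areas below the axis count negative).
0–1 s: -2 × 1 = -2 m
1–2 s: 7 × 1 = 7 m
2–6 s: 2 × 4 = 8 m
6–11 s: -12 × 5 = -60 m
11–15 s: 12 × 4 = 48 m
Net displacement = 1 m

1 m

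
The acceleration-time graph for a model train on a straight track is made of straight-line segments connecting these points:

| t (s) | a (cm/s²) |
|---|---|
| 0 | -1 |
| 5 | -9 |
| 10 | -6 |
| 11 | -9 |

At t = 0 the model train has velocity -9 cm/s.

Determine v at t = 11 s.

-79 cm/s

Δv equals the area under the a-t graph; then v = v₀ + Δv.
0–5 s: ½(-1 + -9)(5) = -25 cm/s
5–10 s: ½(-9 + -6)(5) = -37.5 cm/s
10–11 s: ½(-6 + -9)(1) = -7.5 cm/s
Δv = -70 cm/s, so v(11) = -9 + (-70) = -79 cm/s.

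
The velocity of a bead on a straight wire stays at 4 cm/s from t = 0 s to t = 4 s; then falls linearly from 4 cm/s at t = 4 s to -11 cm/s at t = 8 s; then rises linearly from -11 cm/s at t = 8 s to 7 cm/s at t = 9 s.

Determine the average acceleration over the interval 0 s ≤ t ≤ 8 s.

-1.875 cm/s²

Average acceleration = Δv/Δt = (-11 − 4)/(8 − 0) = -1.875 cm/s².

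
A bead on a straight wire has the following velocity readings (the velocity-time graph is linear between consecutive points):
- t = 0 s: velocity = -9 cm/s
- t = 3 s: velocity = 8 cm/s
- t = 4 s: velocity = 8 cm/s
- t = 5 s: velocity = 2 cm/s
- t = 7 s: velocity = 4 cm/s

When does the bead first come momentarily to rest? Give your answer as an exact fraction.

v changes sign on 0–3 s (from -9 to 8); the graph is linear there, so v = 0 at t = 0 + (9)·(3 − 0)/(8 − -9) = 27/17 s.

t = 27/17 s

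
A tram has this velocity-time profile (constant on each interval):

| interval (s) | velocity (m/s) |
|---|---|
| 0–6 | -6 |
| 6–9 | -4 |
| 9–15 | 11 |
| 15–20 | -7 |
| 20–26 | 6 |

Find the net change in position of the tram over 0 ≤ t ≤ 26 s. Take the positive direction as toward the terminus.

Displacement is the signed area under the v-t curve.
0–6 s: -6 × 6 = -36 m
6–9 s: -4 × 3 = -12 m
9–15 s: 11 × 6 = 66 m
15–20 s: -7 × 5 = -35 m
20–26 s: 6 × 6 = 36 m
Net displacement = 19 m

19 m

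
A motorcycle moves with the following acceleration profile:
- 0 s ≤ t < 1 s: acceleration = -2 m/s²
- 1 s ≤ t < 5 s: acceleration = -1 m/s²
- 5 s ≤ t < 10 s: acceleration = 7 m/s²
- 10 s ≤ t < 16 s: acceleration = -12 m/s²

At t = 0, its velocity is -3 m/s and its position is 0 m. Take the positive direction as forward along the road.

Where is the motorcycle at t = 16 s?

On each constant-a segment, Δv = aΔt and Δx = v₀Δt + ½aΔt²; chain segment to segment.
0–1 s: v starts -3 m/s; Δx = -3·1 + ½·-2·1² = -4 m; v ends -5 m/s.
1–5 s: v starts -5 m/s; Δx = -5·4 + ½·-1·4² = -28 m; v ends -9 m/s.
5–10 s: v starts -9 m/s; Δx = -9·5 + ½·7·5² = 42.5 m; v ends 26 m/s.
10–16 s: v starts 26 m/s; Δx = 26·6 + ½·-12·6² = -60 m; v ends -46 m/s.
x(16) = 0 + Σ Δx = -49.5 m.

-49.5 m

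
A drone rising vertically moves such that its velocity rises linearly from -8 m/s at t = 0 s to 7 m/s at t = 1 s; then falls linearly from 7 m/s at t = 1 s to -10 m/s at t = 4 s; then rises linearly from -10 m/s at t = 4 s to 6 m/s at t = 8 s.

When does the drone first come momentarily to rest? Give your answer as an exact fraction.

t = 8/15 s

v changes sign on 0–1 s (from -8 to 7); the graph is linear there, so v = 0 at t = 0 + (8)·(1 − 0)/(7 − -8) = 8/15 s.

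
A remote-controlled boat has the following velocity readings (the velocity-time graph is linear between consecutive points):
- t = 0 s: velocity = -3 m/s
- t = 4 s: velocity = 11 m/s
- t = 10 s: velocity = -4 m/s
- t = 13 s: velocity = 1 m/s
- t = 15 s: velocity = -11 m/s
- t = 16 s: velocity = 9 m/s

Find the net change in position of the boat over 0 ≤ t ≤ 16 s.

Net displacement equals the area under the velocity-time graph (areas below the axis count negative).
0–4 s: ½(-3 + 11)(4) = 16 m
4–10 s: ½(11 + -4)(6) = 21 m
10–13 s: ½(-4 + 1)(3) = -4.5 m
13–15 s: ½(1 + -11)(2) = -10 m
15–16 s: ½(-11 + 9)(1) = -1 m
Net displacement = 21.5 m

21.5 m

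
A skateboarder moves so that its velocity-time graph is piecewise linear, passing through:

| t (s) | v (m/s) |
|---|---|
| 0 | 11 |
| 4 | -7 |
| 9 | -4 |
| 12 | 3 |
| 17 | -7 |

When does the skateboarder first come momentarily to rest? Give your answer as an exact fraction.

t = 22/9 s

v changes sign on 0–4 s (from 11 to -7); the graph is linear there, so v = 0 at t = 0 + (-11)·(4 − 0)/(-7 − 11) = 22/9 s.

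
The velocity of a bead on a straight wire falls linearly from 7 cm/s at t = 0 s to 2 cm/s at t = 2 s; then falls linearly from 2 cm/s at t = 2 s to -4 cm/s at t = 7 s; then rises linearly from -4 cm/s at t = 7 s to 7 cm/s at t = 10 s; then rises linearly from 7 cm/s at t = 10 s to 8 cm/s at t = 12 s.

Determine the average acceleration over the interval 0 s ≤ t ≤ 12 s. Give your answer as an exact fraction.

1/12 cm/s²

Average acceleration = Δv/Δt = (8 − 7)/(12 − 0) = 1/12 cm/s².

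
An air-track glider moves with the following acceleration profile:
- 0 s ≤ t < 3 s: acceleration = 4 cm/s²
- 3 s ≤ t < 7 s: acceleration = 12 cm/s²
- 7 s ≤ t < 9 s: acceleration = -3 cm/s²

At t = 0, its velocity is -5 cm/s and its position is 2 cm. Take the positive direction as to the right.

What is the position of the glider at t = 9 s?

On each constant-a segment, Δv = aΔt and Δx = v₀Δt + ½aΔt²; chain segment to segment.
0–3 s: v starts -5 cm/s; Δx = -5·3 + ½·4·3² = 3 cm; v ends 7 cm/s.
3–7 s: v starts 7 cm/s; Δx = 7·4 + ½·12·4² = 124 cm; v ends 55 cm/s.
7–9 s: v starts 55 cm/s; Δx = 55·2 + ½·-3·2² = 104 cm; v ends 49 cm/s.
x(9) = 2 + Σ Δx = 233 cm.

233 cm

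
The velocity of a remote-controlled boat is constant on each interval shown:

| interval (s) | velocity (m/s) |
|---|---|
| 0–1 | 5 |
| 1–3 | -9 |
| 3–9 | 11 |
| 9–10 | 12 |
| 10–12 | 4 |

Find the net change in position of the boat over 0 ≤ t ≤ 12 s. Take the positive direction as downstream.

73 m

Displacement is the signed area under the v-t curve.
0–1 s: 5 × 1 = 5 m
1–3 s: -9 × 2 = -18 m
3–9 s: 11 × 6 = 66 m
9–10 s: 12 × 1 = 12 m
10–12 s: 4 × 2 = 8 m
Net displacement = 73 m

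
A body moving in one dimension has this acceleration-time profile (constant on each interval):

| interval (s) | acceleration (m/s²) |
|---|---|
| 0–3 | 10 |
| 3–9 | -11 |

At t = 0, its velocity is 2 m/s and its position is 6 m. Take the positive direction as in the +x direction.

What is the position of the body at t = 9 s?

51 m

On each constant-a segment, Δv = aΔt and Δx = v₀Δt + ½aΔt²; chain segment to segment.
0–3 s: v starts 2 m/s; Δx = 2·3 + ½·10·3² = 51 m; v ends 32 m/s.
3–9 s: v starts 32 m/s; Δx = 32·6 + ½·-11·6² = -6 m; v ends -34 m/s.
x(9) = 6 + Σ Δx = 51 m.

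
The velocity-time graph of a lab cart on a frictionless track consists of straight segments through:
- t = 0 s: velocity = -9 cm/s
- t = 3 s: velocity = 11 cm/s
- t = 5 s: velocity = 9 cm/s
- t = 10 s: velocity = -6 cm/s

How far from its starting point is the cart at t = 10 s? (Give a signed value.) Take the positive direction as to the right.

Displacement is the signed area under the v-t curve.
0–3 s: ½(-9 + 11)(3) = 3 cm
3–5 s: ½(11 + 9)(2) = 20 cm
5–10 s: ½(9 + -6)(5) = 7.5 cm
Net displacement = 30.5 cm

30.5 cm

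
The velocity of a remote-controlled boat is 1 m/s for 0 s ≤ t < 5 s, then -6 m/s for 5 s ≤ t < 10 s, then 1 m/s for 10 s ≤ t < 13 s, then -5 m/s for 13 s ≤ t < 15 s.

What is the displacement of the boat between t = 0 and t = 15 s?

-32 m

Displacement is the signed area under the v-t curve.
0–5 s: 1 × 5 = 5 m
5–10 s: -6 × 5 = -30 m
10–13 s: 1 × 3 = 3 m
13–15 s: -5 × 2 = -10 m
Net displacement = -32 m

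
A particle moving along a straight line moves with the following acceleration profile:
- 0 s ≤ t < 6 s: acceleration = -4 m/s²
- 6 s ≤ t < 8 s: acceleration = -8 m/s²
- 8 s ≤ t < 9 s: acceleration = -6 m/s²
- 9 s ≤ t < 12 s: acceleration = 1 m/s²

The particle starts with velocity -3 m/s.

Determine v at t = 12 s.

-46 m/s

Δv equals the area under the a-t graph; then v = v₀ + Δv.
0–6 s: -4 × 6 = -24 m/s
6–8 s: -8 × 2 = -16 m/s
8–9 s: -6 × 1 = -6 m/s
9–12 s: 1 × 3 = 3 m/s
Δv = -43 m/s, so v(12) = -3 + (-43) = -46 m/s.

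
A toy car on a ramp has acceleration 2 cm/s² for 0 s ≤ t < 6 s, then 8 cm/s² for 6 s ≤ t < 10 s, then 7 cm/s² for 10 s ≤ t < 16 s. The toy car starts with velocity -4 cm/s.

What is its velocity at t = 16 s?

Δv equals the area under the a-t graph; then v = v₀ + Δv.
0–6 s: 2 × 6 = 12 cm/s
6–10 s: 8 × 4 = 32 cm/s
10–16 s: 7 × 6 = 42 cm/s
Δv = 86 cm/s, so v(16) = -4 + (86) = 82 cm/s.

82 cm/s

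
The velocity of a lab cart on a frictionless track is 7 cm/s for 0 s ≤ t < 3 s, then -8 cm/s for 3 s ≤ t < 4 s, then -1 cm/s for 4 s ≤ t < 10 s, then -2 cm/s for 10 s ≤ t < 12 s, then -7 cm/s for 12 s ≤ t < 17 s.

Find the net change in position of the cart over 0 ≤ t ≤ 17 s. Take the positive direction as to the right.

Net displacement equals the area under the velocity-time graph (areas below the axis count negative).
0–3 s: 7 × 3 = 21 cm
3–4 s: -8 × 1 = -8 cm
4–10 s: -1 × 6 = -6 cm
10–12 s: -2 × 2 = -4 cm
12–17 s: -7 × 5 = -35 cm
Net displacement = -32 cm

-32 cm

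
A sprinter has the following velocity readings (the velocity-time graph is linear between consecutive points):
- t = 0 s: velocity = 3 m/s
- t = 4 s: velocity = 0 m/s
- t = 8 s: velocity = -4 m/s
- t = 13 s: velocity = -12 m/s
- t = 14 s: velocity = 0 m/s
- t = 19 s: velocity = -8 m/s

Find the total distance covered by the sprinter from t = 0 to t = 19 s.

Distance (not displacement) is the total path length: add the absolute areas under v-t.
0–4 s: |½(3 + 0)(4)| = 6 m
4–8 s: |½(0 + -4)(4)| = 8 m
8–13 s: |½(-4 + -12)(5)| = 40 m
13–14 s: |½(-12 + 0)(1)| = 6 m
14–19 s: |½(0 + -8)(5)| = 20 m
Total distance = 80 m

80 m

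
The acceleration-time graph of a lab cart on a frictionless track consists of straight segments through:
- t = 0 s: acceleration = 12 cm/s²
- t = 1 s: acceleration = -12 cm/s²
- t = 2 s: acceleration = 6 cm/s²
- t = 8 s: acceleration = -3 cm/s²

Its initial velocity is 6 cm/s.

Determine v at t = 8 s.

12 cm/s

Δv equals the area under the a-t graph; then v = v₀ + Δv.
0–1 s: ½(12 + -12)(1) = 0 cm/s
1–2 s: ½(-12 + 6)(1) = -3 cm/s
2–8 s: ½(6 + -3)(6) = 9 cm/s
Δv = 6 cm/s, so v(8) = 6 + (6) = 12 cm/s.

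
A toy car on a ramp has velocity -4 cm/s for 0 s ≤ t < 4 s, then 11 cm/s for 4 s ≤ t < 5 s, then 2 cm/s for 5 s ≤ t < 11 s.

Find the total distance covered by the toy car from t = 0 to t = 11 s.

39 cm

Total distance travelled is ∫|v| dt — sum the magnitudes of each area piece.
0–4 s: |-4| × 4 = 16 cm
4–5 s: |11| × 1 = 11 cm
5–11 s: |2| × 6 = 12 cm
Total distance = 39 cm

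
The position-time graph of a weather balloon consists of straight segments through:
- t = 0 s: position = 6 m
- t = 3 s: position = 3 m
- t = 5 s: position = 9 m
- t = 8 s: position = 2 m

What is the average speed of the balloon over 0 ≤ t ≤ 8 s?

Average speed = (total path length)/(elapsed time); on a piecewise-linear x-t graph the path length is Σ|Δx|.
0–3 s: |Δx| = |3 − 6| = 3 m
3–5 s: |Δx| = |9 − 3| = 6 m
5–8 s: |Δx| = |2 − 9| = 7 m
Total path = 16 m; average speed = 16/8 = 2 m/s.

2 m/s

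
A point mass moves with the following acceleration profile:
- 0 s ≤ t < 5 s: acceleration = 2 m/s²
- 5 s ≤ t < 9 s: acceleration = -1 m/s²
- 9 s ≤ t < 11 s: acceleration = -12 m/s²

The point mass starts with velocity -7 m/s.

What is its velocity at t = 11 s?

-25 m/s

Δv equals the area under the a-t graph; then v = v₀ + Δv.
0–5 s: 2 × 5 = 10 m/s
5–9 s: -1 × 4 = -4 m/s
9–11 s: -12 × 2 = -24 m/s
Δv = -18 m/s, so v(11) = -7 + (-18) = -25 m/s.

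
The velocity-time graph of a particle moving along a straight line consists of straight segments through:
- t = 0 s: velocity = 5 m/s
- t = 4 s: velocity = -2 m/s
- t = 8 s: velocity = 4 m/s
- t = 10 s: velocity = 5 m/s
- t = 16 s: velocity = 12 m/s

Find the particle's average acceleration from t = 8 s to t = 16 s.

Average acceleration = Δv/Δt = (12 − 4)/(16 − 8) = 1 m/s².

1 m/s²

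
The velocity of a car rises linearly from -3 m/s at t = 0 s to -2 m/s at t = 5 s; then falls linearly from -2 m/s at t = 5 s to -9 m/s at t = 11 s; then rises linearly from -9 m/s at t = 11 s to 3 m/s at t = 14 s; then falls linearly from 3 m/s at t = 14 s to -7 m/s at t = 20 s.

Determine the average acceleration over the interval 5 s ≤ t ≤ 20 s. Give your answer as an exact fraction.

Average acceleration = Δv/Δt = (-7 − -2)/(20 − 5) = -1/3 m/s².

-1/3 m/s²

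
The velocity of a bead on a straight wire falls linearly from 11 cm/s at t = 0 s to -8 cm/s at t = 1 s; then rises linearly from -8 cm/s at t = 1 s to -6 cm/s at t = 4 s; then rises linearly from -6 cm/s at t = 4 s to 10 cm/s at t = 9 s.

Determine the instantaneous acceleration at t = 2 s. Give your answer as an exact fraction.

2/3 cm/s²

Acceleration is the slope of the v-t graph on 1–4 s: (-6 − -8)/(4 − 1) = 2/3 cm/s².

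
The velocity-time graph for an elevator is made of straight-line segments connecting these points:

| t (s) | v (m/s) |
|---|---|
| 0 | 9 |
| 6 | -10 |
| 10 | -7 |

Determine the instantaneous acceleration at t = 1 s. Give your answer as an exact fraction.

-19/6 m/s²

Acceleration is the slope of the v-t graph on 0–6 s: (-10 − 9)/(6 − 0) = -19/6 m/s².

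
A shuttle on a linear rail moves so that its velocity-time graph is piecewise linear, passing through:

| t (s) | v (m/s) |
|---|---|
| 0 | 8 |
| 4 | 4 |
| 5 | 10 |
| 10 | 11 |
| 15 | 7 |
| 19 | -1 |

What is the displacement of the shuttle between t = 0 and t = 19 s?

Net displacement equals the area under the velocity-time graph (areas below the axis count negative).
0–4 s: ½(8 + 4)(4) = 24 m
4–5 s: ½(4 + 10)(1) = 7 m
5–10 s: ½(10 + 11)(5) = 52.5 m
10–15 s: ½(11 + 7)(5) = 45 m
15–19 s: ½(7 + -1)(4) = 12 m
Net displacement = 140.5 m

140.5 m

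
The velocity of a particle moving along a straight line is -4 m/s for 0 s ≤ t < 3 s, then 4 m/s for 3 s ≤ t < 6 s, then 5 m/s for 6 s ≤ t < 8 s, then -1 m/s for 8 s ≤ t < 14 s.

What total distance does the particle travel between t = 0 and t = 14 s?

40 m

Total distance travelled is ∫|v| dt — sum the magnitudes of each area piece.
0–3 s: |-4| × 3 = 12 m
3–6 s: |4| × 3 = 12 m
6–8 s: |5| × 2 = 10 m
8–14 s: |-1| × 6 = 6 m
Total distance = 40 m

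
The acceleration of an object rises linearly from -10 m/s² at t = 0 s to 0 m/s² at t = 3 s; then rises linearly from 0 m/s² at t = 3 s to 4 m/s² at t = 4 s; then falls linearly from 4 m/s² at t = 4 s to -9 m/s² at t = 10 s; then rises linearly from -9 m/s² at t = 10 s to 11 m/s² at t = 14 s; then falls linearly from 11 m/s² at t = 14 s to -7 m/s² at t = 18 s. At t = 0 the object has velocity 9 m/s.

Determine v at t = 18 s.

Δv equals the area under the a-t graph; then v = v₀ + Δv.
0–3 s: ½(-10 + 0)(3) = -15 m/s
3–4 s: ½(0 + 4)(1) = 2 m/s
4–10 s: ½(4 + -9)(6) = -15 m/s
10–14 s: ½(-9 + 11)(4) = 4 m/s
14–18 s: ½(11 + -7)(4) = 8 m/s
Δv = -16 m/s, so v(18) = 9 + (-16) = -7 m/s.

-7 m/s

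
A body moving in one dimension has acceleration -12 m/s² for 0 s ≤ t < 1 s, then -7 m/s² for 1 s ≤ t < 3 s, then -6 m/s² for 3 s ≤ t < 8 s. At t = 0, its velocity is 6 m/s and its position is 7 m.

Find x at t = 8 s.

-194 m

On each constant-a segment, Δv = aΔt and Δx = v₀Δt + ½aΔt²; chain segment to segment.
0–1 s: v starts 6 m/s; Δx = 6·1 + ½·-12·1² = 0 m; v ends -6 m/s.
1–3 s: v starts -6 m/s; Δx = -6·2 + ½·-7·2² = -26 m; v ends -20 m/s.
3–8 s: v starts -20 m/s; Δx = -20·5 + ½·-6·5² = -175 m; v ends -50 m/s.
x(8) = 7 + Σ Δx = -194 m.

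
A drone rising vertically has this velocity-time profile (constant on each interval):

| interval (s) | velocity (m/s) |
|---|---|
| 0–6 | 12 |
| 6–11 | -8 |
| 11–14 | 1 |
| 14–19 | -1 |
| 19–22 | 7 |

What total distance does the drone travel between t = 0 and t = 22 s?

141 m

Total distance travelled is ∫|v| dt — sum the magnitudes of each area piece.
0–6 s: |12| × 6 = 72 m
6–11 s: |-8| × 5 = 40 m
11–14 s: |1| × 3 = 3 m
14–19 s: |-1| × 5 = 5 m
19–22 s: |7| × 3 = 21 m
Total distance = 141 m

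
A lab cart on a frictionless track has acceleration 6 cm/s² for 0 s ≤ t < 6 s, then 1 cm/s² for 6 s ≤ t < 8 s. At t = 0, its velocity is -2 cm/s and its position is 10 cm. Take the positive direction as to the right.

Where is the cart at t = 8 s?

176 cm

On each constant-a segment, Δv = aΔt and Δx = v₀Δt + ½aΔt²; chain segment to segment.
0–6 s: v starts -2 cm/s; Δx = -2·6 + ½·6·6² = 96 cm; v ends 34 cm/s.
6–8 s: v starts 34 cm/s; Δx = 34·2 + ½·1·2² = 70 cm; v ends 36 cm/s.
x(8) = 10 + Σ Δx = 176 cm.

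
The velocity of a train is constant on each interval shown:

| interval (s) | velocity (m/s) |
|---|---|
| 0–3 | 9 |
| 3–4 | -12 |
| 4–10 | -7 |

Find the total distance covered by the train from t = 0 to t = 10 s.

81 m

Total distance travelled is ∫|v| dt — sum the magnitudes of each area piece.
0–3 s: |9| × 3 = 27 m
3–4 s: |-12| × 1 = 12 m
4–10 s: |-7| × 6 = 42 m
Total distance = 81 m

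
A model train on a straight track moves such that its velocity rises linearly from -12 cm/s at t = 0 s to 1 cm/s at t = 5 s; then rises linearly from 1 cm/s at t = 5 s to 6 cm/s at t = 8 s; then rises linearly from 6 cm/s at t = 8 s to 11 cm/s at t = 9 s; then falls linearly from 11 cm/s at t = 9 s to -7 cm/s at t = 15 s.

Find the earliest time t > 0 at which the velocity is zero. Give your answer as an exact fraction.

v changes sign on 0–5 s (from -12 to 1); the graph is linear there, so v = 0 at t = 0 + (12)·(5 − 0)/(1 − -12) = 60/13 s.

t = 60/13 s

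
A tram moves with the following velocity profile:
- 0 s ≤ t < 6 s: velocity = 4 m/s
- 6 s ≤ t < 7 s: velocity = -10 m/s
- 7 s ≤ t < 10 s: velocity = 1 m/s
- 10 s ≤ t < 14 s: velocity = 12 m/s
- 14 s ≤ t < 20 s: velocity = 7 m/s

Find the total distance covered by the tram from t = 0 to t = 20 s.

Total distance travelled is ∫|v| dt — sum the magnitudes of each area piece.
0–6 s: |4| × 6 = 24 m
6–7 s: |-10| × 1 = 10 m
7–10 s: |1| × 3 = 3 m
10–14 s: |12| × 4 = 48 m
14–20 s: |7| × 6 = 42 m
Total distance = 127 m

127 m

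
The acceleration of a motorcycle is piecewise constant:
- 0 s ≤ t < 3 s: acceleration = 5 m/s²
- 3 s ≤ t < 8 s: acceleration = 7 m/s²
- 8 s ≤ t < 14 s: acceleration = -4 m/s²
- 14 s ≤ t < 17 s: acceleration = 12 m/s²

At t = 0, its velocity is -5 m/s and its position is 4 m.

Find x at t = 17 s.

464 m

On each constant-a segment, Δv = aΔt and Δx = v₀Δt + ½aΔt²; chain segment to segment.
0–3 s: v starts -5 m/s; Δx = -5·3 + ½·5·3² = 7.5 m; v ends 10 m/s.
3–8 s: v starts 10 m/s; Δx = 10·5 + ½·7·5² = 137.5 m; v ends 45 m/s.
8–14 s: v starts 45 m/s; Δx = 45·6 + ½·-4·6² = 198 m; v ends 21 m/s.
14–17 s: v starts 21 m/s; Δx = 21·3 + ½·12·3² = 117 m; v ends 57 m/s.
x(17) = 4 + Σ Δx = 464 m.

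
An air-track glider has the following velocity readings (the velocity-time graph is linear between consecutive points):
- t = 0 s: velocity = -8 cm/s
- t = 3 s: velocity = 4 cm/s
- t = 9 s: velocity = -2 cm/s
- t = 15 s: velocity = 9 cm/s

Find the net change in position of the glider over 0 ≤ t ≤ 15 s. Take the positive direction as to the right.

Net displacement equals the area under the velocity-time graph (areas below the axis count negative).
0–3 s: ½(-8 + 4)(3) = -6 cm
3–9 s: ½(4 + -2)(6) = 6 cm
9–15 s: ½(-2 + 9)(6) = 21 cm
Net displacement = 21 cm

21 cm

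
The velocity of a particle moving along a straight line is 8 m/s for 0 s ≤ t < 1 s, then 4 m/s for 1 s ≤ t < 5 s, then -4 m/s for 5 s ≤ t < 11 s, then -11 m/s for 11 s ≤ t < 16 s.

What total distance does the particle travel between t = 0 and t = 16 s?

Distance (not displacement) is the total path length: add the absolute areas under v-t.
0–1 s: |8| × 1 = 8 m
1–5 s: |4| × 4 = 16 m
5–11 s: |-4| × 6 = 24 m
11–16 s: |-11| × 5 = 55 m
Total distance = 103 m

103 m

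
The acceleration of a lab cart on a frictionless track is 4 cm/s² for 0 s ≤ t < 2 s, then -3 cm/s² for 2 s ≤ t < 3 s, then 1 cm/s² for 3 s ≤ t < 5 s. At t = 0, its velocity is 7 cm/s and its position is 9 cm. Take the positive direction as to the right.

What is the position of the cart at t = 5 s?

On each constant-a segment, Δv = aΔt and Δx = v₀Δt + ½aΔt²; chain segment to segment.
0–2 s: v starts 7 cm/s; Δx = 7·2 + ½·4·2² = 22 cm; v ends 15 cm/s.
2–3 s: v starts 15 cm/s; Δx = 15·1 + ½·-3·1² = 13.5 cm; v ends 12 cm/s.
3–5 s: v starts 12 cm/s; Δx = 12·2 + ½·1·2² = 26 cm; v ends 14 cm/s.
x(5) = 9 + Σ Δx = 70.5 cm.

70.5 cm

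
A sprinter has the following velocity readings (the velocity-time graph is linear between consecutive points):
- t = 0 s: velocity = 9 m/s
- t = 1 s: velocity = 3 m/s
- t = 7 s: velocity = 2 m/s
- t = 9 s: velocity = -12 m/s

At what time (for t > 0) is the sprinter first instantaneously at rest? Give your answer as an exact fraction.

v changes sign on 7–9 s (from 2 to -12); the graph is linear there, so v = 0 at t = 7 + (-2)·(9 − 7)/(-12 − 2) = 51/7 s.

t = 51/7 s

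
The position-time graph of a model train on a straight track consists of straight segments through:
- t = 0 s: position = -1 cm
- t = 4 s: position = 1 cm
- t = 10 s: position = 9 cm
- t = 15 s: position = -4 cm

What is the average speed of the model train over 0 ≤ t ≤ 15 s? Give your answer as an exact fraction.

Average speed = (total path length)/(elapsed time); on a piecewise-linear x-t graph the path length is Σ|Δx|.
0–4 s: |Δx| = |1 − -1| = 2 cm
4–10 s: |Δx| = |9 − 1| = 8 cm
10–15 s: |Δx| = |-4 − 9| = 13 cm
Total path = 23 cm; average speed = 23/15 = 23/15 cm/s.

23/15 cm/s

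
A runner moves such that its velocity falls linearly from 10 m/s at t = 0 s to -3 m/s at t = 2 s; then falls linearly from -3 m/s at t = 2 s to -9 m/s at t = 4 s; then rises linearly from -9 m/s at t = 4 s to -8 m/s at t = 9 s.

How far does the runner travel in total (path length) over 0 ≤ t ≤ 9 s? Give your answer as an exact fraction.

Distance (not displacement) is the total path length: add the absolute areas under v-t.
0–2 s: v = 0 at t = 20/13 s; triangle areas 100/13 + 9/13 = 109/13 m
2–4 s: |½(-3 + -9)(2)| = 12 m
4–9 s: |½(-9 + -8)(5)| = 42.5 m
Total distance = 1635/26 m

1635/26 m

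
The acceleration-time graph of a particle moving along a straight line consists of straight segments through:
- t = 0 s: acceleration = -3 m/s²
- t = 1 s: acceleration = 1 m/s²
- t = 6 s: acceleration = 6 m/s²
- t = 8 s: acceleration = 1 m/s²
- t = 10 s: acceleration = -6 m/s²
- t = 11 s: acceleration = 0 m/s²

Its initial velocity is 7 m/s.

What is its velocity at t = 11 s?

Δv equals the area under the a-t graph; then v = v₀ + Δv.
0–1 s: ½(-3 + 1)(1) = -1 m/s
1–6 s: ½(1 + 6)(5) = 17.5 m/s
6–8 s: ½(6 + 1)(2) = 7 m/s
8–10 s: ½(1 + -6)(2) = -5 m/s
10–11 s: ½(-6 + 0)(1) = -3 m/s
Δv = 15.5 m/s, so v(11) = 7 + (15.5) = 22.5 m/s.

22.5 m/s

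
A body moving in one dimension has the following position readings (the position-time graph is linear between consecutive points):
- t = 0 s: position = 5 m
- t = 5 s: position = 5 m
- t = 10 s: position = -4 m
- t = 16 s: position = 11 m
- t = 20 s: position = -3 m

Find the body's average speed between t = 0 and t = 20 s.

1.9 m/s

Average speed = (total path length)/(elapsed time); on a piecewise-linear x-t graph the path length is Σ|Δx|.
0–5 s: |Δx| = |5 − 5| = 0 m
5–10 s: |Δx| = |-4 − 5| = 9 m
10–16 s: |Δx| = |11 − -4| = 15 m
16–20 s: |Δx| = |-3 − 11| = 14 m
Total path = 38 m; average speed = 38/20 = 1.9 m/s.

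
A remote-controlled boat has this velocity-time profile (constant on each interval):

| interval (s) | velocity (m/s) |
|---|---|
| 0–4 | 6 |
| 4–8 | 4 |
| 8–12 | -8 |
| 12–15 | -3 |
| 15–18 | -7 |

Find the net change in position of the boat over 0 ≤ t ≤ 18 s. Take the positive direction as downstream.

Displacement is the signed area under the v-t curve.
0–4 s: 6 × 4 = 24 m
4–8 s: 4 × 4 = 16 m
8–12 s: -8 × 4 = -32 m
12–15 s: -3 × 3 = -9 m
15–18 s: -7 × 3 = -21 m
Net displacement = -22 m

-22 m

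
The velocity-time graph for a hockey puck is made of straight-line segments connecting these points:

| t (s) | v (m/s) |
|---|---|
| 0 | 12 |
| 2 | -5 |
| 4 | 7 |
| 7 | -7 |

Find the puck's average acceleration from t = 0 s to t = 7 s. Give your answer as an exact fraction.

-19/7 m/s²

Average acceleration = Δv/Δt = (-7 − 12)/(7 − 0) = -19/7 m/s².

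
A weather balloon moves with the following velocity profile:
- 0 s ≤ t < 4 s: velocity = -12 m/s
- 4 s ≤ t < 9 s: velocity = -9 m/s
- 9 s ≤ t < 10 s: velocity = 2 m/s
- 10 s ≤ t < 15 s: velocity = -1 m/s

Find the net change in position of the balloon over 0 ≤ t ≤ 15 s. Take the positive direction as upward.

-96 m

Net displacement equals the area under the velocity-time graph (areas below the axis count negative).
0–4 s: -12 × 4 = -48 m
4–9 s: -9 × 5 = -45 m
9–10 s: 2 × 1 = 2 m
10–15 s: -1 × 5 = -5 m
Net displacement = -96 m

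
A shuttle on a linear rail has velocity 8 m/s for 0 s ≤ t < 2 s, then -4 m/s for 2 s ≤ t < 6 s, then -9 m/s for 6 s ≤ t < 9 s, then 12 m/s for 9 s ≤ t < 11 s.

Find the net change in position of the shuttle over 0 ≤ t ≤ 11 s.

Displacement is the signed area under the v-t curve.
0–2 s: 8 × 2 = 16 m
2–6 s: -4 × 4 = -16 m
6–9 s: -9 × 3 = -27 m
9–11 s: 12 × 2 = 24 m
Net displacement = -3 m

-3 m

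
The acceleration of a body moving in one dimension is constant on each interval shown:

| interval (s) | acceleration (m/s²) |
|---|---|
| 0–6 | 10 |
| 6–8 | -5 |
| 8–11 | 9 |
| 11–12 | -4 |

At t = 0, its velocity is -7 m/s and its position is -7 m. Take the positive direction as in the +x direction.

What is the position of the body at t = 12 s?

464.5 m

On each constant-a segment, Δv = aΔt and Δx = v₀Δt + ½aΔt²; chain segment to segment.
0–6 s: v starts -7 m/s; Δx = -7·6 + ½·10·6² = 138 m; v ends 53 m/s.
6–8 s: v starts 53 m/s; Δx = 53·2 + ½·-5·2² = 96 m; v ends 43 m/s.
8–11 s: v starts 43 m/s; Δx = 43·3 + ½·9·3² = 169.5 m; v ends 70 m/s.
11–12 s: v starts 70 m/s; Δx = 70·1 + ½·-4·1² = 68 m; v ends 66 m/s.
x(12) = -7 + Σ Δx = 464.5 m.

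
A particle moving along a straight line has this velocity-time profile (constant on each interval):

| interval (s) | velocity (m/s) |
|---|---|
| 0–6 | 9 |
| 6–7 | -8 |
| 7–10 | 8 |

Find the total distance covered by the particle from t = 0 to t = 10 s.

86 m

Total distance travelled is ∫|v| dt — sum the magnitudes of each area piece.
0–6 s: |9| × 6 = 54 m
6–7 s: |-8| × 1 = 8 m
7–10 s: |8| × 3 = 24 m
Total distance = 86 m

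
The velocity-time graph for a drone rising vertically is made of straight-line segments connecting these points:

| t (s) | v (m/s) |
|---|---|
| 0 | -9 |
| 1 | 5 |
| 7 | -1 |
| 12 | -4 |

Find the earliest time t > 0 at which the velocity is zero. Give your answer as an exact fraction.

v changes sign on 0–1 s (from -9 to 5); the graph is linear there, so v = 0 at t = 0 + (9)·(1 − 0)/(5 − -9) = 9/14 s.

t = 9/14 s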